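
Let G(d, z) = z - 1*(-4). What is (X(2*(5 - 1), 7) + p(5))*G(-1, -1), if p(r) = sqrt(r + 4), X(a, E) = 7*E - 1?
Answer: 153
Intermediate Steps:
G(d, z) = 4 + z (G(d, z) = z + 4 = 4 + z)
X(a, E) = -1 + 7*E
p(r) = sqrt(4 + r)
(X(2*(5 - 1), 7) + p(5))*G(-1, -1) = ((-1 + 7*7) + sqrt(4 + 5))*(4 - 1) = ((-1 + 49) + sqrt(9))*3 = (48 + 3)*3 = 51*3 = 153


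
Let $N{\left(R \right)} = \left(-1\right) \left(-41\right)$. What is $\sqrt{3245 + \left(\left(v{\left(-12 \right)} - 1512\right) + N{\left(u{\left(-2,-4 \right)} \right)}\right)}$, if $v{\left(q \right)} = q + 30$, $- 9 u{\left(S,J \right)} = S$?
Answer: $16 \sqrt{7} \approx 42.332$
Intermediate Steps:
$u{\left(S,J \right)} = - \frac{S}{9}$
$N{\left(R \right)} = 41$
$v{\left(q \right)} = 30 + q$
$\sqrt{3245 + \left(\left(v{\left(-12 \right)} - 1512\right) + N{\left(u{\left(-2,-4 \right)} \right)}\right)} = \sqrt{3245 + \left(\left(\left(30 - 12\right) - 1512\right) + 41\right)} = \sqrt{3245 + \left(\left(18 - 1512\right) + 41\right)} = \sqrt{3245 + \left(-1494 + 41\right)} = \sqrt{3245 - 1453} = \sqrt{1792} = 16 \sqrt{7}$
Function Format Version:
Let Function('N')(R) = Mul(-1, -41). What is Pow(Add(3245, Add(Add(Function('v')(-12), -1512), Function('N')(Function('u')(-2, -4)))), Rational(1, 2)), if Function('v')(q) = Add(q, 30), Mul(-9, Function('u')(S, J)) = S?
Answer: Mul(16, Pow(7, Rational(1, 2))) ≈ 42.332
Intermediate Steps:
Function('u')(S, J) = Mul(Rational(-1, 9), S)
Function('N')(R) = 41
Function('v')(q) = Add(30, q)
Pow(Add(3245, Add(Add(Function('v')(-12), -1512), Function('N')(Function('u')(-2, -4)))), Rational(1, 2)) = Pow(Add(3245, Add(Add(Add(30, -12), -1512), 41)), Rational(1, 2)) = Pow(Add(3245, Add(Add(18, -1512), 41)), Rational(1, 2)) = Pow(Add(3245, Add(-1494, 41)), Rational(1, 2)) = Pow(Add(3245, -1453), Rational(1, 2)) = Pow(1792, Rational(1, 2)) = Mul(16, Pow(7, Rational(1, 2)))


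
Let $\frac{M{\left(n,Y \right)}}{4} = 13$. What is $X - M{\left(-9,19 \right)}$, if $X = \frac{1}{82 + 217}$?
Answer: $- \frac{15547}{299} \approx -51.997$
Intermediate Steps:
$M{\left(n,Y \right)} = 52$ ($M{\left(n,Y \right)} = 4 \cdot 13 = 52$)
$X = \frac{1}{299} \approx 0.0033445$
$X - M{\left(-9,19 \right)} = \frac{1}{299} - 52 = - \frac{15547}{299}$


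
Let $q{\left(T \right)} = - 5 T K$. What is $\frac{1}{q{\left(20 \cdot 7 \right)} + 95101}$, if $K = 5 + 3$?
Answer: $\frac{1}{89501} \approx 1.1173 \cdot 10^{-5}$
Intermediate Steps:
$K = 8$
$q{\left(T \right)} = - 40 T$ ($q{\left(T \right)} = - 5 T 8 = - 40 T$)
$\frac{1}{q{\left(20 \cdot 7 \right)} + 95101} = \frac{1}{- 40 \cdot 20 \cdot 7 + 95101} = \frac{1}{\left(-40\right) 140 + 95101} = \frac{1}{-5600 + 95101} = \frac{1}{89501}$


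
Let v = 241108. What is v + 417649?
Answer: 658757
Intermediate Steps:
v + 417649 = 241108 + 417649 = 658757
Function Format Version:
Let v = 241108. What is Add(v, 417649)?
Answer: 658757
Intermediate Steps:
Add(v, 417649) = Add(241108, 417649) = 658757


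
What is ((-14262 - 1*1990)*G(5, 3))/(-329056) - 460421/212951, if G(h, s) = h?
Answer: -33549973579/17518201064 ≈ -1.9151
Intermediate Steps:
((-14262 - 1*1990)*G(5, 3))/(-329056) - 460421/212951 = ((-14262 - 1*1990)*5)/(-329056) - 460421/212951 = ((-14262 - 1990)*5)*(-1/329056) - 460421*1/212951 = -16252*5*(-1/329056) - 460421/212951 = -81260*(-1/329056) - 460421/212951 = 20315/82264 - 460421/212951 = -33549973579/17518201064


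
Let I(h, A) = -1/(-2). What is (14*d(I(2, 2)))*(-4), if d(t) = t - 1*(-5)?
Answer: -308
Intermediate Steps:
I(h, A) = ½ (I(h, A) = -1*(-½) = ½)
d(t) = 5 + t (d(t) = t + 5 = 5 + t)
(14*d(I(2, 2)))*(-4) = (14*(5 + ½))*(-4) = (14*(11/2))*(-4) = 77*(-4) = -308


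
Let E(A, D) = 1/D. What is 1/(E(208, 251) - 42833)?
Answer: -251/10751082 ≈ -2.3346e-5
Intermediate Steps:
1/(E(208, 251) - 42833) = 1/(1/251 - 42833) = 1/(-10751082/251) = -251/10751082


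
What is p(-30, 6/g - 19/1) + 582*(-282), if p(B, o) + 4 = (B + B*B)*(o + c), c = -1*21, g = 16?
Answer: -794407/4 ≈ -1.9860e+5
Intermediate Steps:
c = -21
p(B, o) = -4 + (-21 + o)*(B + B²) (p(B, o) = -4 + (B + B*B)*(o - 21) = -4 + (B + B²)*(-21 + o) = -4 + (-21 + o)*(B + B²))
p(-30, 6/g - 19/1) + 582*(-282) = (-4 - 21*(-30) - 21*(-30)² - 30*(6/16 - 19/1) + (6/16 - 19/1)*(-30)²) + 582*(-282) = (-4 + 630 - 21*900 - 30*(6*(1/16) - 19*1) + (6*(1/16) - 19*1)*900) - 164124 = (-4 + 630 - 18900 - 30*(3/8 - 19) + (3/8 - 19)*900) - 164124 = (-4 + 630 - 18900 - 30*(-149/8) - 149/8*900) - 164124 = (-4 + 630 - 18900 + 2235/4 - 33525/2) - 164124 = -137911/4 - 164124 = -794407/4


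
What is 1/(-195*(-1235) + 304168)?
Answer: 1/544993 ≈ 1.8349e-6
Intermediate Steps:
1/(-195*(-1235) + 304168) = 1/(240825 + 304168) = 1/544993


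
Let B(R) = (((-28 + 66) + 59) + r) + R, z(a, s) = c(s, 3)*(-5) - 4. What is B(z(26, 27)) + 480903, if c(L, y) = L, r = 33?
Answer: 480894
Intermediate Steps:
z(a, s) = -4 - 5*s (z(a, s) = s*(-5) - 4 = -5*s - 4 = -4 - 5*s)
B(R) = 130 + R (B(R) = (((-28 + 66) + 59) + 33) + R = ((38 + 59) + 33) + R = (97 + 33) + R = 130 + R)
B(z(26, 27)) + 480903 = (130 + (-4 - 5*27)) + 480903 = (130 + (-4 - 135)) + 480903 = (130 - 139) + 480903 = -9 + 480903 = 480894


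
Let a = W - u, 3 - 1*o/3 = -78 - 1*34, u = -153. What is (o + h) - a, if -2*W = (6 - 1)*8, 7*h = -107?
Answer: 1377/7 ≈ 196.71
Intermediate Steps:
h = -107/7 (h = (⅐)*(-107) = -107/7 ≈ -15.286)
W = -20 (W = -(6 - 1)*8/2 = -5*8/2 = -½*40 = -20)
o = 345 (o = 9 - 3*(-78 - 1*34) = 9 - 3*(-78 - 34) = 9 - 3*(-112) = 9 + 336 = 345)
a = 133 (a = -20 - 1*(-153) = -20 + 153 = 133)
(o + h) - a = (345 - 107/7) - 1*133 = 2308/7 - 133 = 1377/7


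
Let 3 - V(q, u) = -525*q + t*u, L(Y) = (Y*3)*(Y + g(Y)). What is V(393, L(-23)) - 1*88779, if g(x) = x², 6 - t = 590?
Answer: -20272227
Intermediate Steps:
t = -584 (t = 6 - 1*590 = 6 - 590 = -584)
L(Y) = 3*Y*(Y + Y²) (L(Y) = (Y*3)*(Y + Y²) = (3*Y)*(Y + Y²) = 3*Y*(Y + Y²))
V(q, u) = 3 + 525*q + 584*u (V(q, u) = 3 - (-525*q - 584*u) = 3 - (-584*u - 525*q) = 3 + (525*q + 584*u) = 3 + 525*q + 584*u)
V(393, L(-23)) - 1*88779 = (3 + 525*393 + 584*(3*(-23)²*(1 - 23))) - 1*88779 = (3 + 206325 + 584*(3*529*(-22))) - 88779 = (3 + 206325 + 584*(-34914)) - 88779 = (3 + 206325 - 20389776) - 88779 = -20183448 - 88779 = -20272227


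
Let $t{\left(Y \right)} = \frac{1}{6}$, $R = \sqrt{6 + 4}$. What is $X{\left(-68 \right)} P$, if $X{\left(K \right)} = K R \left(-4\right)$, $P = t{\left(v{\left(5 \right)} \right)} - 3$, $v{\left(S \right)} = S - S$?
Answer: $- \frac{2312 \sqrt{10}}{3} \approx -2437.1$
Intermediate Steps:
$R = \sqrt{10} \approx 3.1623$
$v{\left(S \right)} = 0$
$t{\left(Y \right)} = \frac{1}{6}$
$P = - \frac{17}{6}$ ($P = \frac{1}{6} - 3 = - \frac{17}{6} \approx -2.8333$)
$X{\left(K \right)} = - 4 K \sqrt{10}$ ($X{\left(K \right)} = K \sqrt{10} \left(-4\right) = - 4 K \sqrt{10}$)
$X{\left(-68 \right)} P = \left(-4\right) \left(-68\right) \sqrt{10} \left(- \frac{17}{6}\right) = 272 \sqrt{10} \left(- \frac{17}{6}\right) = - \frac{2312 \sqrt{10}}{3}$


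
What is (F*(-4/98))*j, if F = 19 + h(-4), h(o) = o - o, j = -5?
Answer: 190/49 ≈ 3.8776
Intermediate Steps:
h(o) = 0
F = 19 (F = 19 + 0 = 19)
(F*(-4/98))*j = (19*(-4/98))*(-5) = (19*(-4*1/98))*(-5) = (19*(-2/49))*(-5) = -38/49*(-5) = 190/49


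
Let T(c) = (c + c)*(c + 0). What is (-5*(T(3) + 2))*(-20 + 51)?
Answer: -3100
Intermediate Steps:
T(c) = 2*c² (T(c) = (2*c)*c = 2*c²)
(-5*(T(3) + 2))*(-20 + 51) = (-5*(2*3² + 2))*(-20 + 51) = -5*(2*9 + 2)*31 = -5*(18 + 2)*31 = -5*20*31 = -100*31 = -3100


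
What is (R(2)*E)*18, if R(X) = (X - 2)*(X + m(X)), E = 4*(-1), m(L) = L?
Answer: 0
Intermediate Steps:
E = -4
R(X) = 2*X*(-2 + X) (R(X) = (X - 2)*(X + X) = (-2 + X)*(2*X) = 2*X*(-2 + X))
(R(2)*E)*18 = ((2*2*(-2 + 2))*(-4))*18 = ((2*2*0)*(-4))*18 = (0*(-4))*18 = 0*18 = 0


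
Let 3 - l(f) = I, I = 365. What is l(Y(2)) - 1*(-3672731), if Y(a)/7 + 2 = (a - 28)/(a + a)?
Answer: 3672369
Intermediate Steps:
Y(a) = -14 + 7*(-28 + a)/(2*a) (Y(a) = -14 + 7*((a - 28)/(a + a)) = -14 + 7*((-28 + a)/((2*a))) = -14 + 7*((-28 + a)*(1/(2*a))) = -14 + 7*((-28 + a)/(2*a)) = -14 + 7*(-28 + a)/(2*a))
l(f) = -362 (l(f) = 3 - 1*365 = 3 - 365 = -362)
l(Y(2)) - 1*(-3672731) = -362 - 1*(-3672731) = -362 + 3672731 = 3672369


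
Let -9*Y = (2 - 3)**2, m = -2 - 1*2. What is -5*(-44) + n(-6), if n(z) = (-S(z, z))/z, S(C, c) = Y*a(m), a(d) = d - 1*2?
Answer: 1981/9 ≈ 220.11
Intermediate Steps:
m = -4 (m = -2 - 2 = -4)
a(d) = -2 + d (a(d) = d - 2 = -2 + d)
Y = -1/9 (Y = -(2 - 3)**2/9 = -1/9*(-1)**2 = -1/9*1 = -1/9 ≈ -0.11111)
S(C, c) = 2/3 (S(C, c) = -(-2 - 4)/9 = -1/9*(-6) = 2/3)
n(z) = -2/(3*z) (n(z) = (-1*2/3)/z = -2/(3*z))
-5*(-44) + n(-6) = -5*(-44) - 2/3/(-6) = 220 - 2/3*(-1/6) = 220 + 1/9 = 1981/9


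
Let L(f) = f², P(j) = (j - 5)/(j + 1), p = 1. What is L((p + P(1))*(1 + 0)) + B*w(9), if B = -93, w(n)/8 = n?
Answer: -6695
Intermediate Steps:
P(j) = (-5 + j)/(1 + j)
w(n) = 8*n
L((p + P(1))*(1 + 0)) + B*w(9) = ((1 + (-5 + 1)/(1 + 1))*(1 + 0))² - 744*9 = ((1 - 4/2)*1)² - 93*72 = ((1 + (½)*(-4))*1)² - 6696 = ((1 - 2)*1)² - 6696 = (-1*1)² - 6696 = (-1)² - 6696 = 1 - 6696 = -6695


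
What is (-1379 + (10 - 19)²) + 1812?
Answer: 514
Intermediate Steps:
(-1379 + (10 - 19)²) + 1812 = (-1379 + (-9)²) + 1812 = (-1379 + 81) + 1812 = -1298 + 1812 = 514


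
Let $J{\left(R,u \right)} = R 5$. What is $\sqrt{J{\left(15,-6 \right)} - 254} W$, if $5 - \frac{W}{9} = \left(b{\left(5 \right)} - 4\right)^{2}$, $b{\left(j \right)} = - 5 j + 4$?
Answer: $- 5580 i \sqrt{179} \approx - 74655.0 i$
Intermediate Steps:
$J{\left(R,u \right)} = 5 R$
$b{\left(j \right)} = 4 - 5 j$
$W = -5580$ ($W = 45 - 9 \left(\left(4 - 25\right) - 4\right)^{2} = 45 - 9 \left(-21 - 4\right)^{2} = 45 - 9 \left(-25\right)^{2} = 45 - 5625 = -5580$)
$\sqrt{J{\left(15,-6 \right)} - 254} W = \sqrt{5 \cdot 15 - 254} \left(-5580\right) = \sqrt{75 - 254} \left(-5580\right) = \sqrt{-179} \left(-5580\right) = i \sqrt{179} \left(-5580\right) = - 5580 i \sqrt{179}$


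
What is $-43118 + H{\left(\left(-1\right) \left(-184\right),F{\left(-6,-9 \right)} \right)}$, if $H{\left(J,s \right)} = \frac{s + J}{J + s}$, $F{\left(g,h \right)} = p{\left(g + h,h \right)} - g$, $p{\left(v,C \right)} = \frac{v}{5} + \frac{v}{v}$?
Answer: $-43117$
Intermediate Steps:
$p{\left(v,C \right)} = 1 + \frac{v}{5}$ ($p{\left(v,C \right)} = v \frac{1}{5} + 1 = \frac{v}{5} + 1 = 1 + \frac{v}{5}$)
$F{\left(g,h \right)} = 1 - \frac{4 g}{5} + \frac{h}{5}$ ($F{\left(g,h \right)} = \left(1 + \frac{g + h}{5}\right) - g = \left(1 + \left(\frac{g}{5} + \frac{h}{5}\right)\right) - g = \left(1 + \frac{g}{5} + \frac{h}{5}\right) - g = 1 - \frac{4 g}{5} + \frac{h}{5}$)
$H{\left(J,s \right)} = 1$ ($H{\left(J,s \right)} = \frac{J + s}{J + s} = 1$)
$-43118 + H{\left(\left(-1\right) \left(-184\right),F{\left(-6,-9 \right)} \right)} = -43118 + 1 = -43117$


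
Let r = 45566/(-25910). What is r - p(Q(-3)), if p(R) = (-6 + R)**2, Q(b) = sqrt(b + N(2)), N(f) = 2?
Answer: -476208/12955 + 12*I ≈ -36.759 + 12.0*I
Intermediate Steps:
Q(b) = sqrt(2 + b) (Q(b) = sqrt(b + 2) = sqrt(2 + b))
r = -22783/12955 (r = 45566*(-1/25910) = -22783/12955 ≈ -1.7586)
r - p(Q(-3)) = -22783/12955 - (-6 + sqrt(2 - 3))**2 = -22783/12955 - (-6 + sqrt(-1))**2 = -22783/12955 - (-6 + I)**2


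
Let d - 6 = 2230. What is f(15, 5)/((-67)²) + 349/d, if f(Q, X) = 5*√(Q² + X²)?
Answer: 349/2236 + 25*√10/4489 ≈ 0.17369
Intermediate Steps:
d = 2236 (d = 6 + 2230 = 2236)
f(15, 5)/((-67)²) + 349/d = (5*√(15² + 5²))/((-67)²) + 349/2236 = (5*√(225 + 25))/4489 + 349*(1/2236) = (5*√250)*(1/4489) + 349/2236 = (5*(5*√10))*(1/4489) + 349/2236 = (25*√10)*(1/4489) + 349/2236 = 25*√10/4489 + 349/2236 = 349/2236 + 25*√10/4489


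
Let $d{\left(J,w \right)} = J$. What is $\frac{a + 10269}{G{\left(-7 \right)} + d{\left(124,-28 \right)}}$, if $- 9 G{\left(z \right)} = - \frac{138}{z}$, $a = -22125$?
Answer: $- \frac{124488}{1279} \approx -97.332$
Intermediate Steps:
$G{\left(z \right)} = \frac{46}{3 z}$ ($G{\left(z \right)} = - \frac{\left(-138\right) \frac{1}{z}}{9} = \frac{46}{3 z}$)
$\frac{a + 10269}{G{\left(-7 \right)} + d{\left(124,-28 \right)}} = \frac{-22125 + 10269}{\frac{46}{3 \left(-7\right)} + 124} = - \frac{11856}{\frac{46}{3} \left(- \frac{1}{7}\right) + 124} = - \frac{11856}{- \frac{46}{21} + 124} = - \frac{11856}{\frac{2558}{21}} = \left(-11856\right) \frac{21}{2558} = - \frac{124488}{1279}$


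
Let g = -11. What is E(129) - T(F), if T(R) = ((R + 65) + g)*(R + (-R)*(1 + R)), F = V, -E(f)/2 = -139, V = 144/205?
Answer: 2627538254/8615125 ≈ 304.99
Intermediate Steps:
V = 144/205 (V = 144*(1/205) = 144/205 ≈ 0.70244)
E(f) = 278 (E(f) = -2*(-139) = 278)
F = 144/205 ≈ 0.70244
T(R) = (54 + R)*(R - R*(1 + R)) (T(R) = ((R + 65) - 11)*(R + (-R)*(1 + R)) = ((65 + R) - 11)*(R - R*(1 + R)) = (54 + R)*(R - R*(1 + R)))
E(129) - T(F) = 278 - (144/205)²*(-54 - 1*144/205) = 278 - 20736*(-54 - 144/205)/42025 = 278 - 20736*(-11214)/(42025*205) = 278 - 1*(-232533504/8615125) = 278 + 232533504/8615125 = 2627538254/8615125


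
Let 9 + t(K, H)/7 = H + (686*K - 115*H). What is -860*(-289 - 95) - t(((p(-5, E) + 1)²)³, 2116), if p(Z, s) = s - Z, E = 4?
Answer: -4799981129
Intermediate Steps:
t(K, H) = -63 - 798*H + 4802*K (t(K, H) = -63 + 7*(H + (686*K - 115*H)) = -63 + 7*(H + (-115*H + 686*K)) = -63 + 7*(-114*H + 686*K) = -63 + (-798*H + 4802*K) = -63 - 798*H + 4802*K)
-860*(-289 - 95) - t(((p(-5, E) + 1)²)³, 2116) = -860*(-289 - 95) - (-63 - 798*2116 + 4802*(((4 - 1*(-5)) + 1)²)³) = -860*(-384) - (-63 - 1688568 + 4802*(((4 + 5) + 1)²)³) = 330240 - (-63 - 1688568 + 4802*((9 + 1)²)³) = 330240 - (-63 - 1688568 + 4802*(10²)³) = 330240 - (-63 - 1688568 + 4802*100³) = 330240 - (-63 - 1688568 + 4802*1000000) = 330240 - (-63 - 1688568 + 4802000000) = 330240 - 1*4800311369 = 330240 - 4800311369 = -4799981129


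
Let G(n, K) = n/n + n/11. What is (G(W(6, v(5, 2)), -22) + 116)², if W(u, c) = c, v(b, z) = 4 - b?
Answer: 1653796/121 ≈ 13668.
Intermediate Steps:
G(n, K) = 1 + n/11 (G(n, K) = 1 + n*(1/11) = 1 + n/11)
(G(W(6, v(5, 2)), -22) + 116)² = ((1 + (4 - 1*5)/11) + 116)² = ((1 + (4 - 5)/11) + 116)² = ((1 + (1/11)*(-1)) + 116)² = ((1 - 1/11) + 116)² = (10/11 + 116)² = (1286/11)² = 1653796/121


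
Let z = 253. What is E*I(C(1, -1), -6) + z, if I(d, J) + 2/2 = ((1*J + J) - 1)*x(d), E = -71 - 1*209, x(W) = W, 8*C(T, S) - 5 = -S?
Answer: 3263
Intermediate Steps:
C(T, S) = 5/8 - S/8 (C(T, S) = 5/8 + (-S)/8 = 5/8 - S/8)
E = -280 (E = -71 - 209 = -280)
I(d, J) = -1 + d*(-1 + 2*J) (I(d, J) = -1 + ((1*J + J) - 1)*d = -1 + ((J + J) - 1)*d = -1 + (2*J - 1)*d = -1 + (-1 + 2*J)*d = -1 + d*(-1 + 2*J))
E*I(C(1, -1), -6) + z = -280*(-1 - (5/8 - 1/8*(-1)) + 2*(-6)*(5/8 - 1/8*(-1))) + 253 = -280*(-1 - (5/8 + 1/8) + 2*(-6)*(5/8 + 1/8)) + 253 = -280*(-1 - 1*3/4 + 2*(-6)*(3/4)) + 253 = -280*(-1 - 3/4 - 9) + 253 = -280*(-43/4) + 253 = 3010 + 253 = 3263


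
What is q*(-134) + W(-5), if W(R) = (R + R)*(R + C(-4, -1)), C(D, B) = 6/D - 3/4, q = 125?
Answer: -33355/2 ≈ -16678.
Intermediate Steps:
C(D, B) = -¾ + 6/D (C(D, B) = 6/D - 3*¼ = 6/D - ¾ = -¾ + 6/D)
W(R) = 2*R*(-9/4 + R) (W(R) = (R + R)*(R + (-¾ + 6/(-4))) = (2*R)*(R + (-¾ + 6*(-¼))) = (2*R)*(R + (-¾ - 3/2)) = (2*R)*(R - 9/4) = (2*R)*(-9/4 + R) = 2*R*(-9/4 + R))
q*(-134) + W(-5) = 125*(-134) + (½)*(-5)*(-9 + 4*(-5)) = -16750 + (½)*(-5)*(-9 - 20) = -16750 + (½)*(-5)*(-29) = -16750 + 145/2 = -33355/2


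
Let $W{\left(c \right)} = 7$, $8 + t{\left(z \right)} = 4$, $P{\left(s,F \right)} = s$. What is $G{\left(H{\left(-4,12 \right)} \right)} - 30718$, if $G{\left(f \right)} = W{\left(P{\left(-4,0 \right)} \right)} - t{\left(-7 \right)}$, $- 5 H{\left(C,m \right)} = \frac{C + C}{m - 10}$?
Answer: $-30707$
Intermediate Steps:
$t{\left(z \right)} = -4$ ($t{\left(z \right)} = -8 + 4 = -4$)
$H{\left(C,m \right)} = - \frac{2 C}{5 \left(-10 + m\right)}$ ($H{\left(C,m \right)} = - \frac{\left(C + C\right) \frac{1}{m - 10}}{5} = - \frac{2 C \frac{1}{-10 + m}}{5} = - \frac{2 C}{5 \left(-10 + m\right)}$)
$G{\left(f \right)} = 11$ ($G{\left(f \right)} = 7 - -4 = 7 + 4 = 11$)
$G{\left(H{\left(-4,12 \right)} \right)} - 30718 = 11 - 30718 = -30707$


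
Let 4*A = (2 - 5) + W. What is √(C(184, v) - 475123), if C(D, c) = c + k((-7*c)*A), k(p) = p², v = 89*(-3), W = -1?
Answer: √3017771 ≈ 1737.2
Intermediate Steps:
A = -1 (A = ((2 - 5) - 1)/4 = (-3 - 1)/4 = (¼)*(-4) = -1)
v = -267
C(D, c) = c + 49*c² (C(D, c) = c + (-7*c*(-1))² = c + (7*c)² = c + 49*c²)
√(C(184, v) - 475123) = √(-267*(1 + 49*(-267)) - 475123) = √(-267*(1 - 13083) - 475123) = √(-267*(-13082) - 475123) = √(3492894 - 475123) = √3017771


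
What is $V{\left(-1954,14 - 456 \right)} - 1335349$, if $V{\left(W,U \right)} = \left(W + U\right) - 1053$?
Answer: $-1338798$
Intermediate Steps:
$V{\left(W,U \right)} = -1053 + U + W$ ($V{\left(W,U \right)} = \left(U + W\right) - 1053 = -1053 + U + W$)
$V{\left(-1954,14 - 456 \right)} - 1335349 = \left(-1053 + \left(14 - 456\right) - 1954\right) - 1335349 = \left(-1053 - 442 - 1954\right) - 1335349 = -3449 - 1335349 = -1338798$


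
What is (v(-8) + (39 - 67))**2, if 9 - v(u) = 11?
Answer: 900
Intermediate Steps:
v(u) = -2 (v(u) = 9 - 1*11 = 9 - 11 = -2)
(v(-8) + (39 - 67))**2 = (-2 + (39 - 67))**2 = (-2 - 28)**2 = (-30)**2 = 900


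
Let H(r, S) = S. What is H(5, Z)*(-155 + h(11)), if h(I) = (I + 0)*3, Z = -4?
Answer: 488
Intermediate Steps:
h(I) = 3*I (h(I) = I*3 = 3*I)
H(5, Z)*(-155 + h(11)) = -4*(-155 + 3*11) = -4*(-155 + 33) = -4*(-122) = 488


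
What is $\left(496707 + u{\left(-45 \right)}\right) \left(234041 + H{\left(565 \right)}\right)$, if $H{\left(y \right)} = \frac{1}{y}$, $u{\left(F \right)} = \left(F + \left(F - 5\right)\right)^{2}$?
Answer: $\frac{66874543507512}{565} \approx 1.1836 \cdot 10^{11}$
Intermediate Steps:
$u{\left(F \right)} = \left(-5 + 2 F\right)^{2}$ ($u{\left(F \right)} = \left(F + \left(F - 5\right)\right)^{2} = \left(F + \left(-5 + F\right)\right)^{2} = \left(-5 + 2 F\right)^{2}$)
$\left(496707 + u{\left(-45 \right)}\right) \left(234041 + H{\left(565 \right)}\right) = \left(496707 + \left(-5 + 2 \left(-45\right)\right)^{2}\right) \left(234041 + \frac{1}{565}\right) = \left(496707 + \left(-5 - 90\right)^{2}\right) \left(234041 + \frac{1}{565}\right) = \left(496707 + \left(-95\right)^{2}\right) \frac{132233166}{565} = \left(496707 + 9025\right) \frac{132233166}{565} = 505732 \cdot \frac{132233166}{565} = \frac{66874543507512}{565}$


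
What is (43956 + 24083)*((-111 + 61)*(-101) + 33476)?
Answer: 2621270514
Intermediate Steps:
(43956 + 24083)*((-111 + 61)*(-101) + 33476) = 68039*(-50*(-101) + 33476) = 68039*(5050 + 33476) = 68039*38526 = 2621270514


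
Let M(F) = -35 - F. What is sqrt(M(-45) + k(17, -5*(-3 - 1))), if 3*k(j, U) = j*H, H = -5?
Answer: I*sqrt(165)/3 ≈ 4.2817*I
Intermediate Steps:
k(j, U) = -5*j/3 (k(j, U) = (j*(-5))/3 = (-5*j)/3 = -5*j/3)
sqrt(M(-45) + k(17, -5*(-3 - 1))) = sqrt((-35 - 1*(-45)) - 5/3*17) = sqrt((-35 + 45) - 85/3) = sqrt(10 - 85/3) = sqrt(-55/3) = I*sqrt(165)/3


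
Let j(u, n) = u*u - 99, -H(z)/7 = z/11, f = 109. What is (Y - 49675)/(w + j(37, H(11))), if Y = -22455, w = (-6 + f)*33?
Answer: -72130/4669 ≈ -15.449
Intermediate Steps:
H(z) = -7*z/11
j(u, n) = -99 + u² (j(u, n) = u² - 99 = -99 + u²)
w = 3399 (w = (-6 + 109)*33 = 103*33 = 3399)
(Y - 49675)/(w + j(37, H(11))) = (-22455 - 49675)/(3399 + (-99 + 37²)) = -72130/(3399 + (-99 + 1369)) = -72130/(3399 + 1270) = -72130/4669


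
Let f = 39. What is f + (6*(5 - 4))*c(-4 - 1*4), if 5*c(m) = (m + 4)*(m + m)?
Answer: 579/5 ≈ 115.80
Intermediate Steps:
c(m) = 2*m*(4 + m)/5 (c(m) = ((m + 4)*(m + m))/5 = ((4 + m)*(2*m))/5 = (2*m*(4 + m))/5 = 2*m*(4 + m)/5)
f + (6*(5 - 4))*c(-4 - 1*4) = 39 + (6*(5 - 4))*(2*(-4 - 1*4)*(4 + (-4 - 1*4))/5) = 39 + (6*1)*(2*(-4 - 4)*(4 + (-4 - 4))/5) = 39 + 6*((⅖)*(-8)*(4 - 8)) = 39 + 6*((⅖)*(-8)*(-4)) = 39 + 6*(64/5) = 39 + 384/5 = 579/5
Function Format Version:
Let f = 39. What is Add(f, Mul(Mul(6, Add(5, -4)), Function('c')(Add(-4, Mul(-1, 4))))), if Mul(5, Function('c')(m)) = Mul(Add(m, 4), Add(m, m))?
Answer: Rational(579, 5) ≈ 115.80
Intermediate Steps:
Function('c')(m) = Mul(Rational(2, 5), m, Add(4, m)) (Function('c')(m) = Mul(Rational(1, 5), Mul(Add(m, 4), Add(m, m))) = Mul(Rational(1, 5), Mul(Add(4, m), Mul(2, m))) = Mul(Rational(1, 5), Mul(2, m, Add(4, m))) = Mul(Rational(2, 5), m, Add(4, m)))
Add(f, Mul(Mul(6, Add(5, -4)), Function('c')(Add(-4, Mul(-1, 4))))) = Add(39, Mul(Mul(6, Add(5, -4)), Mul(Rational(2, 5), Add(-4, Mul(-1, 4)), Add(4, Add(-4, Mul(-1, 4)))))) = Add(39, Mul(Mul(6, 1), Mul(Rational(2, 5), Add(-4, -4), Add(4, Add(-4, -4))))) = Add(39, Mul(6, Mul(Rational(2, 5), -8, Add(4, -8)))) = Add(39, Mul(6, Mul(Rational(2, 5), -8, -4))) = Add(39, Mul(6, Rational(64, 5))) = Add(39, Rational(384, 5)) = Rational(579, 5)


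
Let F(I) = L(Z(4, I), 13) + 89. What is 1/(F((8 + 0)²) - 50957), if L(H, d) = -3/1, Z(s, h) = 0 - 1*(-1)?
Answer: -1/50871 ≈ -1.9658e-5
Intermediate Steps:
Z(s, h) = 1 (Z(s, h) = 0 + 1 = 1)
L(H, d) = -3 (L(H, d) = -3*1 = -3)
F(I) = 86 (F(I) = -3 + 89 = 86)
1/(F((8 + 0)²) - 50957) = 1/(86 - 50957) = 1/(-50871) = -1/50871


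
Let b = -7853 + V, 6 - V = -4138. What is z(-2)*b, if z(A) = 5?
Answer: -18545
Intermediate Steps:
V = 4144 (V = 6 - 1*(-4138) = 6 + 4138 = 4144)
b = -3709 (b = -7853 + 4144 = -3709)
z(-2)*b = 5*(-3709) = -18545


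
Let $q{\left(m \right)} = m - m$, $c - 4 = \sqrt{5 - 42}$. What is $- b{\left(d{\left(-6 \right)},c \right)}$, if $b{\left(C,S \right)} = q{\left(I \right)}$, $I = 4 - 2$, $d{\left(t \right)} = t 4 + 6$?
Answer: $0$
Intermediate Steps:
$d{\left(t \right)} = 6 + 4 t$ ($d{\left(t \right)} = 4 t + 6 = 6 + 4 t$)
$c = 4 + i \sqrt{37}$ ($c = 4 + \sqrt{5 - 42} = 4 + \sqrt{-37} = 4 + i \sqrt{37} \approx 4.0 + 6.0828 i$)
$I = 2$
$q{\left(m \right)} = 0$
$b{\left(C,S \right)} = 0$
$- b{\left(d{\left(-6 \right)},c \right)} = \left(-1\right) 0 = 0$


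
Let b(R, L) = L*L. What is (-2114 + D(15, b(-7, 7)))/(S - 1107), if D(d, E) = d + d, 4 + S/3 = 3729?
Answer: -521/2517 ≈ -0.20699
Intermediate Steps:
b(R, L) = L²
S = 11175 (S = -12 + 3*3729 = -12 + 11187 = 11175)
D(d, E) = 2*d
(-2114 + D(15, b(-7, 7)))/(S - 1107) = (-2114 + 2*15)/(11175 - 1107) = (-2114 + 30)/10068 = -2084*1/10068 = -521/2517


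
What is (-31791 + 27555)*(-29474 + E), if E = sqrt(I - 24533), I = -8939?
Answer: 124851864 - 33888*I*sqrt(523) ≈ 1.2485e+8 - 7.7499e+5*I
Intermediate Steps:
E = 8*I*sqrt(523) (E = sqrt(-8939 - 24533) = sqrt(-33472) = 8*I*sqrt(523) ≈ 182.95*I)
(-31791 + 27555)*(-29474 + E) = (-31791 + 27555)*(-29474 + 8*I*sqrt(523)) = -4236*(-29474 + 8*I*sqrt(523)) = 124851864 - 33888*I*sqrt(523)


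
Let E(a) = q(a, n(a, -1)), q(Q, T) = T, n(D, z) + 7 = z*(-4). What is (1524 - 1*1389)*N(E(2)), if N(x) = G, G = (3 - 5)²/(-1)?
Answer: -540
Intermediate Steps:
G = -4 (G = (-2)²*(-1) = 4*(-1) = -4)
n(D, z) = -7 - 4*z (n(D, z) = -7 + z*(-4) = -7 - 4*z)
E(a) = -3 (E(a) = -7 - 4*(-1) = -7 + 4 = -3)
N(x) = -4
(1524 - 1*1389)*N(E(2)) = (1524 - 1*1389)*(-4) = (1524 - 1389)*(-4) = 135*(-4) = -540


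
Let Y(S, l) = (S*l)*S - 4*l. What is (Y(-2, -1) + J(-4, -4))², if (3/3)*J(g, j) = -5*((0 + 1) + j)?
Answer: 225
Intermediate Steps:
J(g, j) = -5 - 5*j (J(g, j) = -5*((0 + 1) + j) = -5*(1 + j) = -5 - 5*j)
Y(S, l) = -4*l + l*S² (Y(S, l) = l*S² - 4*l = -4*l + l*S²)
(Y(-2, -1) + J(-4, -4))² = (-(-4 + (-2)²) + (-5 - 5*(-4)))² = (-(-4 + 4) + (-5 + 20))² = (-1*0 + 15)² = (0 + 15)² = 15² = 225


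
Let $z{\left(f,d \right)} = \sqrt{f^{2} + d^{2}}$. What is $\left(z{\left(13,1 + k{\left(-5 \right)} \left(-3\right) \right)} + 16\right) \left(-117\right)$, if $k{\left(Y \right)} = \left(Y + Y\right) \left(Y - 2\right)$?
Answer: $-1872 - 585 \sqrt{1754} \approx -26372.0$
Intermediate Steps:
$k{\left(Y \right)} = 2 Y \left(-2 + Y\right)$
$z{\left(f,d \right)} = \sqrt{d^{2} + f^{2}}$
$\left(z{\left(13,1 + k{\left(-5 \right)} \left(-3\right) \right)} + 16\right) \left(-117\right) = \left(\sqrt{\left(1 + 2 \left(-5\right) \left(-2 - 5\right) \left(-3\right)\right)^{2} + 13^{2}} + 16\right) \left(-117\right) = \left(\sqrt{\left(1 + 2 \left(-5\right) \left(-7\right) \left(-3\right)\right)^{2} + 169} + 16\right) \left(-117\right) = \left(\sqrt{\left(1 + 70 \left(-3\right)\right)^{2} + 169} + 16\right) \left(-117\right) = \left(\sqrt{\left(1 - 210\right)^{2} + 169} + 16\right) \left(-117\right) = \left(\sqrt{\left(-209\right)^{2} + 169} + 16\right) \left(-117\right) = \left(\sqrt{43681 + 169} + 16\right) \left(-117\right) = \left(\sqrt{43850} + 16\right) \left(-117\right) = \left(5 \sqrt{1754} + 16\right) \left(-117\right) = \left(16 + 5 \sqrt{1754}\right) \left(-117\right) = -1872 - 585 \sqrt{1754}$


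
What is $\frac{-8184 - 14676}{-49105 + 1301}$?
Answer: $\frac{5715}{11951} \approx 0.4782$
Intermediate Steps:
$\frac{-8184 - 14676}{-49105 + 1301} = - \frac{22860}{-47804} = \left(-22860\right) \left(- \frac{1}{47804}\right) = \frac{5715}{11951}$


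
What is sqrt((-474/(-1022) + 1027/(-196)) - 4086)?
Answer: I*sqrt(4272750079)/1022 ≈ 63.959*I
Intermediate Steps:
sqrt((-474/(-1022) + 1027/(-196)) - 4086) = sqrt((-474*(-1/1022) + 1027*(-1/196)) - 4086) = sqrt((237/511 - 1027/196) - 4086) = sqrt(-68335/14308 - 4086) = sqrt(-58530823/14308) = I*sqrt(4272750079)/1022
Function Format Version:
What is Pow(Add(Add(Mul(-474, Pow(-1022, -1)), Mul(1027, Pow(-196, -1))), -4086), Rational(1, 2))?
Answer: Mul(Rational(1, 1022), I, Pow(4272750079, Rational(1, 2))) ≈ Mul(63.959, I)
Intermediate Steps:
Pow(Add(Add(Mul(-474, Pow(-1022, -1)), Mul(1027, Pow(-196, -1))), -4086), Rational(1, 2)) = Pow(Add(Add(Mul(-474, Rational(-1, 1022)), Mul(1027, Rational(-1, 196))), -4086), Rational(1, 2)) = Pow(Add(Add(Rational(237, 511), Rational(-1027, 196)), -4086), Rational(1, 2)) = Pow(Add(Rational(-68335, 14308), -4086), Rational(1, 2)) = Pow(Rational(-58530823, 14308), Rational(1, 2)) = Mul(Rational(1, 1022), I, Pow(4272750079, Rational(1, 2)))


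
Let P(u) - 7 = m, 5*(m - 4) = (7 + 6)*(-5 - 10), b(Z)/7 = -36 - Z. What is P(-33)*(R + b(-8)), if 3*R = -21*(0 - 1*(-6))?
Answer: 6664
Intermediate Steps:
b(Z) = -252 - 7*Z (b(Z) = 7*(-36 - Z) = -252 - 7*Z)
R = -42 (R = (-21*(0 - 1*(-6)))/3 = (-21*(0 + 6))/3 = (-21*6)/3 = (⅓)*(-126) = -42)
m = -35 (m = 4 + ((7 + 6)*(-5 - 10))/5 = 4 + (13*(-15))/5 = 4 + (⅕)*(-195) = 4 - 39 = -35)
P(u) = -28 (P(u) = 7 - 35 = -28)
P(-33)*(R + b(-8)) = -28*(-42 + (-252 - 7*(-8))) = -28*(-42 + (-252 + 56)) = -28*(-42 - 196) = -28*(-238) = 6664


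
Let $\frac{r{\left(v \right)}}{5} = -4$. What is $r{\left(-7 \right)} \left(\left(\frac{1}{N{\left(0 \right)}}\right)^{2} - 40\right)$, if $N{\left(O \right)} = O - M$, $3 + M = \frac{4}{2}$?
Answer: $780$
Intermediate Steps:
$M = -1$ ($M = -3 + \frac{4}{2} = -3 + 4 \cdot \frac{1}{2} = -3 + 2 = -1$)
$N{\left(O \right)} = 1 + O$ ($N{\left(O \right)} = O - -1 = O + 1 = 1 + O$)
$r{\left(v \right)} = -20$ ($r{\left(v \right)} = 5 \left(-4\right) = -20$)
$r{\left(-7 \right)} \left(\left(\frac{1}{N{\left(0 \right)}}\right)^{2} - 40\right) = - 20 \left(\left(\frac{1}{1 + 0}\right)^{2} - 40\right) = - 20 \left(\left(1^{-1}\right)^{2} - 40\right) = - 20 \left(1^{2} - 40\right) = - 20 \left(1 - 40\right) = \left(-20\right) \left(-39\right) = 780$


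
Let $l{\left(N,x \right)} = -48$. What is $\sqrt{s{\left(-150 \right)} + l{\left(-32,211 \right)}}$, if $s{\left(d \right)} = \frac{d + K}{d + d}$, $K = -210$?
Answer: $\frac{3 i \sqrt{130}}{5} \approx 6.841 i$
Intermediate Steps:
$s{\left(d \right)} = \frac{-210 + d}{2 d}$ ($s{\left(d \right)} = \frac{d - 210}{d + d} = \frac{-210 + d}{2 d}$)
$\sqrt{s{\left(-150 \right)} + l{\left(-32,211 \right)}} = \sqrt{\frac{-210 - 150}{2 \left(-150\right)} - 48} = \sqrt{\frac{1}{2} \left(- \frac{1}{150}\right) \left(-360\right) - 48} = \sqrt{\frac{6}{5} - 48} = \sqrt{- \frac{234}{5}} = \frac{3 i \sqrt{130}}{5}$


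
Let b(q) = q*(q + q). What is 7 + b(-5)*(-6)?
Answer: -293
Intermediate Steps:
b(q) = 2*q² (b(q) = q*(2*q) = 2*q²)
7 + b(-5)*(-6) = 7 + (2*(-5)²)*(-6) = 7 + (2*25)*(-6) = 7 + 50*(-6) = 7 - 300 = -293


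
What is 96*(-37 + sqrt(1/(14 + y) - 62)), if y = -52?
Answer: -3552 + 48*I*sqrt(89566)/19 ≈ -3552.0 + 756.07*I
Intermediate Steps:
96*(-37 + sqrt(1/(14 + y) - 62)) = 96*(-37 + sqrt(1/(14 - 52) - 62)) = 96*(-37 + sqrt(1/(-38) - 62)) = 96*(-37 + sqrt(-1/38 - 62)) = 96*(-37 + sqrt(-2357/38)) = 96*(-37 + I*sqrt(89566)/38) = -3552 + 48*I*sqrt(89566)/19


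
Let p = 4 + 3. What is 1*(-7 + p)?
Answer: 0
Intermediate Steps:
p = 7
1*(-7 + p) = 1*(-7 + 7) = 1*0 = 0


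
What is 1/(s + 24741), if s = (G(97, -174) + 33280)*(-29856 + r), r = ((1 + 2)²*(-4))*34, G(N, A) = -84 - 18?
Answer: -1/1031147499 ≈ -9.6979e-10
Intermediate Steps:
G(N, A) = -102
r = -1224 (r = (3²*(-4))*34 = (9*(-4))*34 = -36*34 = -1224)
s = -1031172240 (s = (-102 + 33280)*(-29856 - 1224) = 33178*(-31080) = -1031172240)
1/(s + 24741) = 1/(-1031172240 + 24741) = 1/(-1031147499) = -1/1031147499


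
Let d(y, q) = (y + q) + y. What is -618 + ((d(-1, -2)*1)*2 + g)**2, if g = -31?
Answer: 903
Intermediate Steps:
d(y, q) = q + 2*y (d(y, q) = (q + y) + y = q + 2*y)
-618 + ((d(-1, -2)*1)*2 + g)**2 = -618 + (((-2 + 2*(-1))*1)*2 - 31)**2 = -618 + (((-2 - 2)*1)*2 - 31)**2 = -618 + (-4*1*2 - 31)**2 = -618 + (-4*2 - 31)**2 = -618 + (-8 - 31)**2 = -618 + (-39)**2 = -618 + 1521 = 903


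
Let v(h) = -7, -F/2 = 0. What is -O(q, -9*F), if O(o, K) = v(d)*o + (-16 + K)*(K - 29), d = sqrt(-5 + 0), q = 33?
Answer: -233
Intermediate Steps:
F = 0 (F = -2*0 = 0)
d = I*sqrt(5) (d = sqrt(-5) = I*sqrt(5) ≈ 2.2361*I)
O(o, K) = -7*o + (-29 + K)*(-16 + K) (O(o, K) = -7*o + (-16 + K)*(K - 29) = -7*o + (-16 + K)*(-29 + K) = -7*o + (-29 + K)*(-16 + K))
-O(q, -9*F) = -(464 + (-9*0)**2 - (-405)*0 - 7*33) = -(464 + 0**2 - 45*0 - 231) = -(464 + 0 + 0 - 231) = -1*233 = -233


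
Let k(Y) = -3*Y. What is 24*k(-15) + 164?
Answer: 1244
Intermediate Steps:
24*k(-15) + 164 = 24*(-3*(-15)) + 164 = 24*45 + 164 = 1080 + 164 = 1244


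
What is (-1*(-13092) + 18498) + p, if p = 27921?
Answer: 59511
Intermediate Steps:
(-1*(-13092) + 18498) + p = (-1*(-13092) + 18498) + 27921 = (13092 + 18498) + 27921 = 31590 + 27921 = 59511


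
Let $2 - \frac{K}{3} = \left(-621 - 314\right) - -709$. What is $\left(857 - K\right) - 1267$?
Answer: $-1094$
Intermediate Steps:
$K = 684$ ($K = 6 - 3 \left(\left(-621 - 314\right) - -709\right) = 6 - 3 \left(\left(-621 - 314\right) + 709\right) = 6 - 3 \left(-935 + 709\right) = 6 - -678 = 6 + 678 = 684$)
$\left(857 - K\right) - 1267 = \left(857 - 684\right) - 1267 = 173 - 1267 = -1094$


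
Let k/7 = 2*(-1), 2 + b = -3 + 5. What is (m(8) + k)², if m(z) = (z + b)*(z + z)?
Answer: 12996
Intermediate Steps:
b = 0 (b = -2 + (-3 + 5) = -2 + 2 = 0)
m(z) = 2*z² (m(z) = (z + 0)*(z + z) = z*(2*z) = 2*z²)
k = -14 (k = 7*(2*(-1)) = 7*(-2) = -14)
(m(8) + k)² = (2*8² - 14)² = (2*64 - 14)² = (128 - 14)² = 114² = 12996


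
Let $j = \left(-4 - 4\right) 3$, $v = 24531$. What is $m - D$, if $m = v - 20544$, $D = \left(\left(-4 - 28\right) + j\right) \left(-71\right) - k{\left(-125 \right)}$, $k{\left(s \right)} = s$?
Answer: $-114$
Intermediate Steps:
$j = -24$ ($j = \left(-8\right) 3 = -24$)
$D = 4101$ ($D = \left(\left(-4 - 28\right) - 24\right) \left(-71\right) - -125 = \left(-32 - 24\right) \left(-71\right) + 125 = \left(-56\right) \left(-71\right) + 125 = 3976 + 125 = 4101$)
$m = 3987$ ($m = 24531 - 20544 = 3987$)
$m - D = 3987 - 4101 = -114$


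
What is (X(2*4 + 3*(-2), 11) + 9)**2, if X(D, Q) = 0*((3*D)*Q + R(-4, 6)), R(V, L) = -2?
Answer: 81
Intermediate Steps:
X(D, Q) = 0 (X(D, Q) = 0*((3*D)*Q - 2) = 0*(3*D*Q - 2) = 0*(-2 + 3*D*Q) = 0)
(X(2*4 + 3*(-2), 11) + 9)**2 = (0 + 9)**2 = 9**2 = 81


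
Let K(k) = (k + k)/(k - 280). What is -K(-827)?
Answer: -1654/1107 ≈ -1.4941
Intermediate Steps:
K(k) = 2*k/(-280 + k) (K(k) = (2*k)/(-280 + k) = 2*k/(-280 + k))
-K(-827) = -2*(-827)/(-280 - 827) = -2*(-827)/(-1107) = -2*(-827)*(-1)/1107 = -1*1654/1107 = -1654/1107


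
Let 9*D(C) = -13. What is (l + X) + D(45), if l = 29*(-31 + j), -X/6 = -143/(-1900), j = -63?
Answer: -23323511/8550 ≈ -2727.9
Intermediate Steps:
X = -429/950 (X = -(-858)/(-1900) = -(-858)*(-1)/1900 = -6*143/1900 = -429/950 ≈ -0.45158)
D(C) = -13/9 (D(C) = (⅑)*(-13) = -13/9)
l = -2726 (l = 29*(-31 - 63) = 29*(-94) = -2726)
(l + X) + D(45) = (-2726 - 429/950) - 13/9 = -2590129/950 - 13/9 = -23323511/8550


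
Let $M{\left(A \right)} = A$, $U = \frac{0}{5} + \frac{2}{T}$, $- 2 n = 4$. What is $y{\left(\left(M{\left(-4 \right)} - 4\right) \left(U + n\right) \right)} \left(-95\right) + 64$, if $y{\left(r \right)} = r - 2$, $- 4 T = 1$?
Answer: $-7346$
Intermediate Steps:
$n = -2$ ($n = \left(- \frac{1}{2}\right) 4 = -2$)
$T = - \frac{1}{4}$ ($T = \left(- \frac{1}{4}\right) 1 = - \frac{1}{4} \approx -0.25$)
$U = -8$ ($U = \frac{0}{5} + \frac{2}{- \frac{1}{4}} = 0 \cdot \frac{1}{5} + 2 \left(-4\right) = 0 - 8 = -8$)
$y{\left(r \right)} = -2 + r$ ($y{\left(r \right)} = r - 2 = -2 + r$)
$y{\left(\left(M{\left(-4 \right)} - 4\right) \left(U + n\right) \right)} \left(-95\right) + 64 = \left(-2 + \left(-4 - 4\right) \left(-8 - 2\right)\right) \left(-95\right) + 64 = \left(-2 - -80\right) \left(-95\right) + 64 = \left(-2 + 80\right) \left(-95\right) + 64 = 78 \left(-95\right) + 64 = -7410 + 64 = -7346$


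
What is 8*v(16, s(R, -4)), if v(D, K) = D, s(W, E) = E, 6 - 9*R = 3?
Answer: 128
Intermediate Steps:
R = 1/3 (R = 2/3 - 1/9*3 = 2/3 - 1/3 = 1/3 ≈ 0.33333)
8*v(16, s(R, -4)) = 8*16 = 128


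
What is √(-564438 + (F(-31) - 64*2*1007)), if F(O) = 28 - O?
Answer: 5*I*√27731 ≈ 832.63*I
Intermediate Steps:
√(-564438 + (F(-31) - 64*2*1007)) = √(-564438 + ((28 - 1*(-31)) - 64*2*1007)) = √(-564438 + ((28 + 31) - 128*1007)) = √(-564438 + (59 - 128896)) = √(-564438 - 128837) = √(-693275) = 5*I*√27731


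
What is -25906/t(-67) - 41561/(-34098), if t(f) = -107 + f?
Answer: 148429067/988842 ≈ 150.10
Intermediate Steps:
-25906/t(-67) - 41561/(-34098) = -25906/(-107 - 67) - 41561/(-34098) = -25906/(-174) - 41561*(-1/34098) = -25906*(-1/174) + 41561/34098 = 12953/87 + 41561/34098 = 148429067/988842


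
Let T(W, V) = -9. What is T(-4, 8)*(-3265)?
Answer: 29385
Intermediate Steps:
T(-4, 8)*(-3265) = -9*(-3265) = 29385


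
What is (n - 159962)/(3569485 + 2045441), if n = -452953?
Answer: -204305/1871642 ≈ -0.10916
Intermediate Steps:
(n - 159962)/(3569485 + 2045441) = (-452953 - 159962)/(3569485 + 2045441) = -612915/5614926 = -612915*1/5614926 = -204305/1871642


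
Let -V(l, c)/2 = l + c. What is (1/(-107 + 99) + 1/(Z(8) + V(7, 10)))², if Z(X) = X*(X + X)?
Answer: 1849/141376 ≈ 0.013079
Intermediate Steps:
V(l, c) = -2*c - 2*l (V(l, c) = -2*(l + c) = -2*(c + l) = -2*c - 2*l)
Z(X) = 2*X² (Z(X) = X*(2*X) = 2*X²)
(1/(-107 + 99) + 1/(Z(8) + V(7, 10)))² = (1/(-107 + 99) + 1/(2*8² + (-2*10 - 2*7)))² = (1/(-8) + 1/(2*64 + (-20 - 14)))² = (-⅛ + 1/(128 - 34))² = (-⅛ + 1/94)² = (-43/376)² = 1849/141376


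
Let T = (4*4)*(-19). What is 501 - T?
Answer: 805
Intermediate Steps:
T = -304 (T = 16*(-19) = -304)
501 - T = 501 - 1*(-304) = 501 + 304 = 805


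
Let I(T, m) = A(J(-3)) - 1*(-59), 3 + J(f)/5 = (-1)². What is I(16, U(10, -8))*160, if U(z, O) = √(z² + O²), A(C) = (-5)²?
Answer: 13440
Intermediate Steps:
J(f) = -10 (J(f) = -15 + 5*(-1)² = -15 + 5*1 = -15 + 5 = -10)
A(C) = 25
U(z, O) = √(O² + z²)
I(T, m) = 84 (I(T, m) = 25 - 1*(-59) = 25 + 59 = 84)
I(16, U(10, -8))*160 = 84*160 = 13440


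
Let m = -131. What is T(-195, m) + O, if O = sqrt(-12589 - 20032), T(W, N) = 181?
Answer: 181 + I*sqrt(32621) ≈ 181.0 + 180.61*I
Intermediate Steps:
O = I*sqrt(32621) (O = sqrt(-32621) = I*sqrt(32621) ≈ 180.61*I)
T(-195, m) + O = 181 + I*sqrt(32621)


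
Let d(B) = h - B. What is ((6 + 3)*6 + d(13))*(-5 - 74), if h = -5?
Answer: -2844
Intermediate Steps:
d(B) = -5 - B
((6 + 3)*6 + d(13))*(-5 - 74) = ((6 + 3)*6 + (-5 - 1*13))*(-5 - 74) = (9*6 + (-5 - 13))*(-79) = (54 - 18)*(-79) = 36*(-79) = -2844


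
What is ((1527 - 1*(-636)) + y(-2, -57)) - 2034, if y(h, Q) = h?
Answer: 127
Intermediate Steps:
((1527 - 1*(-636)) + y(-2, -57)) - 2034 = ((1527 - 1*(-636)) - 2) - 2034 = ((1527 + 636) - 2) - 2034 = (2163 - 2) - 2034 = 2161 - 2034 = 127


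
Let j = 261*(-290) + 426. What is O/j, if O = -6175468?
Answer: 1543867/18816 ≈ 82.051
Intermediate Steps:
j = -75264 (j = -75690 + 426 = -75264)
O/j = -6175468/(-75264) = -6175468*(-1/75264) = 1543867/18816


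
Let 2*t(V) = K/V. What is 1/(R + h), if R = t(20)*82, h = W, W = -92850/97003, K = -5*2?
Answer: -194006/4162823 ≈ -0.046604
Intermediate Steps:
K = -10
t(V) = -5/V (t(V) = (-10/V)/2 = -5/V)
W = -92850/97003 (W = -92850*1/97003 = -92850/97003 ≈ -0.95719)
h = -92850/97003 ≈ -0.95719
R = -41/2 (R = -5/20*82 = -5*1/20*82 = -¼*82 = -41/2 ≈ -20.500)
1/(R + h) = 1/(-41/2 - 92850/97003) = 1/(-4162823/194006) = -194006/4162823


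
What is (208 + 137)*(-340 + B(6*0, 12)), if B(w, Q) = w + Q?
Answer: -113160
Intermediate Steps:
B(w, Q) = Q + w
(208 + 137)*(-340 + B(6*0, 12)) = (208 + 137)*(-340 + (12 + 6*0)) = 345*(-340 + (12 + 0)) = 345*(-340 + 12) = 345*(-328) = -113160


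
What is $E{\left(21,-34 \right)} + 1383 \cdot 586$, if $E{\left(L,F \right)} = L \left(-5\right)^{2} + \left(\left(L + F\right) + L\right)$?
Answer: $810971$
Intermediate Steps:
$E{\left(L,F \right)} = F + 27 L$ ($E{\left(L,F \right)} = L 25 + \left(\left(F + L\right) + L\right) = 25 L + \left(F + 2 L\right) = F + 27 L$)
$E{\left(21,-34 \right)} + 1383 \cdot 586 = \left(-34 + 27 \cdot 21\right) + 1383 \cdot 586 = \left(-34 + 567\right) + 810438 = 533 + 810438 = 810971$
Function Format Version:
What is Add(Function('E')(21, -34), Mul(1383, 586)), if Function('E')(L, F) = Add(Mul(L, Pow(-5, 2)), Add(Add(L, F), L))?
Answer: 810971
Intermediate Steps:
Function('E')(L, F) = Add(F, Mul(27, L)) (Function('E')(L, F) = Add(Mul(L, 25), Add(Add(F, L), L)) = Add(Mul(25, L), Add(F, Mul(2, L))) = Add(F, Mul(27, L)))
Add(Function('E')(21, -34), Mul(1383, 586)) = Add(Add(-34, Mul(27, 21)), Mul(1383, 586)) = Add(Add(-34, 567), 810438) = Add(533, 810438) = 810971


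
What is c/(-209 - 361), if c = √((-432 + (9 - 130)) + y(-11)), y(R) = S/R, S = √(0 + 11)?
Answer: -I*√(66913 + 11*√11)/6270 ≈ -0.041267*I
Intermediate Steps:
S = √11 ≈ 3.3166
y(R) = √11/R
c = √(-553 - √11/11) (c = √((-432 + (9 - 130)) + √11/(-11)) = √((-432 - 121) + √11*(-1/11)) = √(-553 - √11/11) ≈ 23.522*I)
c/(-209 - 361) = (√(-66913 - 11*√11)/11)/(-209 - 361) = (√(-66913 - 11*√11)/11)/(-570) = (√(-66913 - 11*√11)/11)*(-1/570) = -√(-66913 - 11*√11)/6270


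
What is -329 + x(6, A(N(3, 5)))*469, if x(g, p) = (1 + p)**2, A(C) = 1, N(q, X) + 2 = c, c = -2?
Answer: 1547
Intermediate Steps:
N(q, X) = -4 (N(q, X) = -2 - 2 = -4)
-329 + x(6, A(N(3, 5)))*469 = -329 + (1 + 1)**2*469 = -329 + 2**2*469 = -329 + 4*469 = -329 + 1876 = 1547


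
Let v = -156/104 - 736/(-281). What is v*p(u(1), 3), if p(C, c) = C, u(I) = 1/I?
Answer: 629/562 ≈ 1.1192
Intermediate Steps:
v = 629/562 (v = -156*1/104 - 736*(-1/281) = -3/2 + 736/281 = 629/562 ≈ 1.1192)
v*p(u(1), 3) = (629/562)/1 = (629/562)*1 = 629/562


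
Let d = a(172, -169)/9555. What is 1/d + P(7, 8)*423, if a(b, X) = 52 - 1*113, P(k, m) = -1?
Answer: -35358/61 ≈ -579.64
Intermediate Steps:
a(b, X) = -61 (a(b, X) = 52 - 113 = -61)
d = -61/9555 ≈ -0.0063841
1/d + P(7, 8)*423 = 1/(-61/9555) - 1*423 = -9555/61 - 423 = -35358/61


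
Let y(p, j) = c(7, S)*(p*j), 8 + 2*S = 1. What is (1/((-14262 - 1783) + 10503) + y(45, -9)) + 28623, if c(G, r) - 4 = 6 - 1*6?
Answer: 149650625/5542 ≈ 27003.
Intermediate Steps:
S = -7/2 (S = -4 + (1/2)*1 = -4 + 1/2 = -7/2 ≈ -3.5000)
c(G, r) = 4 (c(G, r) = 4 + (6 - 1*6) = 4 + (6 - 6) = 4 + 0 = 4)
y(p, j) = 4*j*p (y(p, j) = 4*(p*j) = 4*(j*p) = 4*j*p)
(1/((-14262 - 1783) + 10503) + y(45, -9)) + 28623 = (1/((-14262 - 1783) + 10503) + 4*(-9)*45) + 28623 = (1/(-16045 + 10503) - 1620) + 28623 = (1/(-5542) - 1620) + 28623 = (-1/5542 - 1620) + 28623 = -8978041/5542 + 28623 = 149650625/5542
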